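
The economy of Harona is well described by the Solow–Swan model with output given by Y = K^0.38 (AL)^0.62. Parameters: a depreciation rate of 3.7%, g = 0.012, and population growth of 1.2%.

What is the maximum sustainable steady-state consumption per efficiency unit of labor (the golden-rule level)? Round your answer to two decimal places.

At the golden rule, f'(k) = n + g + δ, so α·k^(α−1) = n + g + δ and k_gold = (α/(n + g + δ))^(1/(1−α)).
k_gold = (0.38/0.061)^(1/0.62) = 6.2295^1.6129 ≈ 19.1150
c_gold = f(k_gold) − (n + g + δ)·k_gold = 3.0685 − 0.061×19.1150 ≈ 1.9025

c_gold ≈ 1.90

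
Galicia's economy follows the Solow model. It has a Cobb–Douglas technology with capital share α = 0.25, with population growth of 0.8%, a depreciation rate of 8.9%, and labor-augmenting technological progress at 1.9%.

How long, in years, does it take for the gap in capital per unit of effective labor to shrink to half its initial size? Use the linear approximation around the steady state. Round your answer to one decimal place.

t_½ ≈ 8.0 years

Near the steady state the convergence rate is λ = (1 − α)(n + g + δ).
λ = (1 − 0.25) × 0.116 = 0.75 × 0.116 = 0.0870
Half-life = ln 2 / λ = 0.6931 / 0.0870 ≈ 7.97 years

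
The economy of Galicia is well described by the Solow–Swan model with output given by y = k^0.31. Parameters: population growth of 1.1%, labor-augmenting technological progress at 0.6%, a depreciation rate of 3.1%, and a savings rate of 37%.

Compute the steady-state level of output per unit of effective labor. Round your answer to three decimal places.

In steady state, investment equals break-even investment: s·k^α = (n + g + δ)·k.
Dividing both sides by k: k^(1−α) = s / (n + g + δ).
k^0.69 = 0.37 / (0.011 + 0.006 + 0.031) = 0.37 / 0.048 = 7.7083
k* = 7.7083^(1/0.69) ≈ 19.2951
y* = (k*)^α = 19.2951^0.31 ≈ 2.5032

y* ≈ 2.503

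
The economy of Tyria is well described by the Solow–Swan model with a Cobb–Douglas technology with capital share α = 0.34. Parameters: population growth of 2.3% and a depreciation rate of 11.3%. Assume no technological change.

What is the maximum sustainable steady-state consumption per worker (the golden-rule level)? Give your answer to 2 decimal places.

At the golden rule, f'(k) = n + δ, so α·k^(α−1) = n + δ and k_gold = (α/(n + δ))^(1/(1−α)).
k_gold = (0.34/0.136)^(1/0.66) = 2.5000^1.5152 ≈ 4.0083
c_gold = f(k_gold) − (n + δ)·k_gold = 1.6033 − 0.136×4.0083 ≈ 1.0582

c_gold ≈ 1.06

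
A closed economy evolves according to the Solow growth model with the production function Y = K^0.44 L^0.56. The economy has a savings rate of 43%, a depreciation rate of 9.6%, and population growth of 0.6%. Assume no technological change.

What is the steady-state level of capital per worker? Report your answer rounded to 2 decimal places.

k* ≈ 13.06

In steady state, investment equals break-even investment: s·k^α = (n + δ)·k.
Rearranging, k^(1−α) = s / (n + δ).
k^0.56 = 0.43 / (0.006 + 0.096) = 0.43 / 0.102 = 4.2157
k* = 4.2157^(1/0.56) ≈ 13.0569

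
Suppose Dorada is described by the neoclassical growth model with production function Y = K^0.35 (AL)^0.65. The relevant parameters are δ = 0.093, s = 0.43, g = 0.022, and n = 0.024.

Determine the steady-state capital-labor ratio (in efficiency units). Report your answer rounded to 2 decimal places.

k* = 5.68

Steady state requires s·f(k) = (n + g + δ)·k, i.e. s·k^α = (n + g + δ)·k.
Dividing both sides by k: k^(1−α) = s / (n + g + δ).
k^0.65 = 0.43 / (0.024 + 0.022 + 0.093) = 0.43 / 0.139 = 3.0935
k* = 3.0935^(1/0.65) ≈ 5.6825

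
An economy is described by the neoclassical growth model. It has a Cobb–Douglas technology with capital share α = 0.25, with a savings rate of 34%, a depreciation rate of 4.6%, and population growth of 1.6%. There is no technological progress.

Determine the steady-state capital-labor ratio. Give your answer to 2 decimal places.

In steady state, investment equals break-even investment: s·k^α = (n + δ)·k.
Dividing both sides by k: k^(1−α) = s / (n + δ).
k^0.75 = 0.34 / (0.016 + 0.046) = 0.34 / 0.062 = 5.4839
k* = 5.4839^(1/0.75) ≈ 9.6706

k* = 9.67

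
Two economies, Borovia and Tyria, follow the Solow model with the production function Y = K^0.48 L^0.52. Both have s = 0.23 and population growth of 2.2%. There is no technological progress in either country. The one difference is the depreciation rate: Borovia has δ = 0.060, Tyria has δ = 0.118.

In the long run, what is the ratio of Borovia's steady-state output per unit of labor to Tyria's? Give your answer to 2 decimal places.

ratio ≈ 1.64

Steady-state y* = [s/(n + δ)]^(α/(1−α)), so the ratio is [ (s_B/(n + δ)_B) / (s_T/(n + δ)_T) ]^0.9231.
s_B/(n + δ)_B = 0.23/0.082 = 2.8049; s_T/(n + δ)_T = 0.23/0.140 = 1.6429.
Ratio = (2.8049/1.6429)^0.9231 = 1.7073^0.9231 ≈ 1.6385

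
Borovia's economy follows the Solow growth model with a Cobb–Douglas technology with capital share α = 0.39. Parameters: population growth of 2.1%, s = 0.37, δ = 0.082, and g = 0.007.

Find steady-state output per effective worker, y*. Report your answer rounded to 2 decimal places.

y* ≈ 2.17

In steady state, investment equals break-even investment: s·k^α = (n + g + δ)·k.
Dividing both sides by k: k^(1−α) = s / (n + g + δ).
k^0.61 = 0.37 / (0.021 + 0.007 + 0.082) = 0.37 / 0.110 = 3.3636
k* = 3.3636^(1/0.61) ≈ 7.3049
y* = (k*)^α = 7.3049^0.39 ≈ 2.1717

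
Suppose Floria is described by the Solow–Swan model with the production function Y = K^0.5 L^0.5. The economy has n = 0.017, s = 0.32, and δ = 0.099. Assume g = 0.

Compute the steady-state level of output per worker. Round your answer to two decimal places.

y* ≈ 2.76

Steady state requires s·f(k) = (n + δ)·k, i.e. s·k^α = (n + δ)·k.
Rearranging, k^(1−α) = s / (n + δ).
k^0.5 = 0.32 / (0.017 + 0.099) = 0.32 / 0.116 = 2.7586
k* = 2.7586^(1/0.5) ≈ 7.6099
y* = (k*)^α = 7.6099^0.5 ≈ 2.7586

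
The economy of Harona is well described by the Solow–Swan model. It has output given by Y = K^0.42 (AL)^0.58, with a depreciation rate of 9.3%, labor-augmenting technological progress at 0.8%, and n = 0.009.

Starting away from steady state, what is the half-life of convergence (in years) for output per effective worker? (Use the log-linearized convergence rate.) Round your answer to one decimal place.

Near the steady state the convergence rate is λ = (1 − α)(n + g + δ).
λ = (1 − 0.42) × 0.110 = 0.58 × 0.110 = 0.0638
Half-life = ln 2 / λ = 0.6931 / 0.0638 ≈ 10.86 years

about 10.9 years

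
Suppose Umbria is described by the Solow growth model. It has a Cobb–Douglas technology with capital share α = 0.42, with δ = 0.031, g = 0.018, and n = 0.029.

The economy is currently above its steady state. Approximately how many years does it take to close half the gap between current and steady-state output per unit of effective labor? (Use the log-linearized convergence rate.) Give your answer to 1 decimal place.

Near the steady state the convergence rate is λ = (1 − α)(n + g + δ).
λ = (1 − 0.42) × 0.078 = 0.58 × 0.078 = 0.04524
Half-life = ln 2 / λ = 0.6931 / 0.04524 ≈ 15.32 years

half-life ≈ 15.3 years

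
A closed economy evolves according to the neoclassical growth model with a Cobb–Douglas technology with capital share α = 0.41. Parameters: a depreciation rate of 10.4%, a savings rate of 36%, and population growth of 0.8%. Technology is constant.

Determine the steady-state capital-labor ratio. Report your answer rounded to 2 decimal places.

Steady state requires s·f(k) = (n + δ)·k, i.e. s·k^α = (n + δ)·k.
Dividing both sides by k: k^(1−α) = s / (n + δ).
k^0.59 = 0.36 / (0.008 + 0.104) = 0.36 / 0.112 = 3.2143
k* = 3.2143^(1/0.59) ≈ 7.2355

k* ≈ 7.24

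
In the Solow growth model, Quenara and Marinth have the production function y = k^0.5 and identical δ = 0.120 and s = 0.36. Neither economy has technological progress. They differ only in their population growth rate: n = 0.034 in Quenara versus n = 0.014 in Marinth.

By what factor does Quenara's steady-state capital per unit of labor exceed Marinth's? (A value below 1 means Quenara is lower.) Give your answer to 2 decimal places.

Steady-state k* = [s/(n + δ)]^(1/(1−α)), so the ratio is [ (s_Q/(n + δ)_Q) / (s_M/(n + δ)_M) ]^2.
s_Q/(n + δ)_Q = 0.36/0.154 = 2.3377; s_M/(n + δ)_M = 0.36/0.134 = 2.6866.
Ratio = (2.3377/2.6866)^2 = 0.8701^2 ≈ 0.7571

ratio ≈ 0.76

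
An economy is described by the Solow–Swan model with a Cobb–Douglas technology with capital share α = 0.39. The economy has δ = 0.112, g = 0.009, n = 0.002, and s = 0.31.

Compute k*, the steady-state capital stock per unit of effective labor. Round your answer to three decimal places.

k* = 4.551

In steady state, investment equals break-even investment: s·k^α = (n + g + δ)·k.
Dividing both sides by k: k^(1−α) = s / (n + g + δ).
k^0.61 = 0.31 / (0.002 + 0.009 + 0.112) = 0.31 / 0.123 = 2.5203
k* = 2.5203^(1/0.61) ≈ 4.5511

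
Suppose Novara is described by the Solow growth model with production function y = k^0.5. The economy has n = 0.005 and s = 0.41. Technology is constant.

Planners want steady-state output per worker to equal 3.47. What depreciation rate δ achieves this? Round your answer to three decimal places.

In steady state, investment equals break-even investment: s·k^α = (n + δ)·k.
Since y* = [s/(n + δ)]^(α/(1−α)), we have s/(n + δ) = (y*)^((1−α)/α) = 3.47^1 = 3.4700.
Therefore n + δ = s / 3.4700 = 0.41 / 3.4700 = 0.1182, so δ = 0.1182 − 0.005 = 0.1132.

δ ≈ 0.113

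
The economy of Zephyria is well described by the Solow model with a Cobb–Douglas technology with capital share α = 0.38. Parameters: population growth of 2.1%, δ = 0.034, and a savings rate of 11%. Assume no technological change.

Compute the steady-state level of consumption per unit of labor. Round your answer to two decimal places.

Steady state requires s·f(k) = (n + δ)·k, i.e. s·k^α = (n + δ)·k.
Rearranging, k^(1−α) = s / (n + δ).
k^0.62 = 0.11 / (0.021 + 0.034) = 0.11 / 0.055 = 2.0000
k* = 2.0000^(1/0.62) ≈ 3.0587
y* = (k*)^α = 3.0587^0.38 ≈ 1.5293
c* = (1 − s)·y* = (1 − 0.11) × 1.5293 ≈ 1.3611

c* = 1.36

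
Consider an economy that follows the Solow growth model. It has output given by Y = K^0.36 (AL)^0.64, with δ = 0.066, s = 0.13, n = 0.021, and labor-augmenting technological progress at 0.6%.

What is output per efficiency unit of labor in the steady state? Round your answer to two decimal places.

Steady state requires s·f(k) = (n + g + δ)·k, i.e. s·k^α = (n + g + δ)·k.
Rearranging, k^(1−α) = s / (n + g + δ).
k^0.64 = 0.13 / (0.021 + 0.006 + 0.066) = 0.13 / 0.093 = 1.3978
k* = 1.3978^(1/0.64) ≈ 1.6876
y* = (k*)^α = 1.6876^0.36 ≈ 1.2073

y* ≈ 1.21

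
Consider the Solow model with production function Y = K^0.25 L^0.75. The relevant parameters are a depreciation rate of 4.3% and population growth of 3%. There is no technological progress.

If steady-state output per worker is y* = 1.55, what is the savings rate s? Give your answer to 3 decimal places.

Steady state requires s·f(k) = (n + δ)·k, i.e. s·k^α = (n + δ)·k.
Since y* = [s/(n + δ)]^(α/(1−α)), we have s/(n + δ) = (y*)^((1−α)/α) = 1.55^3 = 3.7239.
Therefore s = 3.7239 × (n + δ) = 3.7239 × 0.073 = 0.2718.

s ≈ 0.272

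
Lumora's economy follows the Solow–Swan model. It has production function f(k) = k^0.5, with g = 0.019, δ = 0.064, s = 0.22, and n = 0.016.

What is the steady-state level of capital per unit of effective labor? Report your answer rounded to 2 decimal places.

k* ≈ 4.94

Steady state requires s·f(k) = (n + g + δ)·k, i.e. s·k^α = (n + g + δ)·k.
Rearranging, k^(1−α) = s / (n + g + δ).
k^0.5 = 0.22 / (0.016 + 0.019 + 0.064) = 0.22 / 0.099 = 2.2222
k* = 2.2222^(1/0.5) ≈ 4.9382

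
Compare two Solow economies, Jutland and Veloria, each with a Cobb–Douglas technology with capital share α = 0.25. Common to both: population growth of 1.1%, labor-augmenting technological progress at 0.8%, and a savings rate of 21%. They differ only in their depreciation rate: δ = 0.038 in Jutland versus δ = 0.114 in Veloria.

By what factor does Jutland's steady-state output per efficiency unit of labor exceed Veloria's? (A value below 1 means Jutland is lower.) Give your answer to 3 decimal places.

y*_J / y*_V ≈ 1.326

Steady-state y* = [s/(n + g + δ)]^(α/(1−α)), so the ratio is [ (s_J/(n + g + δ)_J) / (s_V/(n + g + δ)_V) ]^0.3333.
s_J/(n + g + δ)_J = 0.21/0.057 = 3.6842; s_V/(n + g + δ)_V = 0.21/0.133 = 1.5789.
Ratio = (3.6842/1.5789)^0.3333 = 2.3334^0.3333 ≈ 1.3263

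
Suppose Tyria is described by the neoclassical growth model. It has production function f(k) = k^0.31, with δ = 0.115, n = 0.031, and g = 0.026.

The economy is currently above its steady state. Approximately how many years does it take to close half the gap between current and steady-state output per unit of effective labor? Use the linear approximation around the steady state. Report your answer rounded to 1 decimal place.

Near the steady state the convergence rate is λ = (1 − α)(n + g + δ).
λ = (1 − 0.31) × 0.172 = 0.69 × 0.172 = 0.11868
Half-life = ln 2 / λ = 0.6931 / 0.11868 ≈ 5.84 years

about 5.8 years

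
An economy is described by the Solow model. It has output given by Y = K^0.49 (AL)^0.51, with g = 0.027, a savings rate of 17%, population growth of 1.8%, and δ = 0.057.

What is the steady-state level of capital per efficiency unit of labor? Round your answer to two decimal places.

k* ≈ 2.72

In steady state, investment equals break-even investment: s·k^α = (n + g + δ)·k.
Rearranging, k^(1−α) = s / (n + g + δ).
k^0.51 = 0.17 / (0.018 + 0.027 + 0.057) = 0.17 / 0.102 = 1.6667
k* = 1.6667^(1/0.51) ≈ 2.7228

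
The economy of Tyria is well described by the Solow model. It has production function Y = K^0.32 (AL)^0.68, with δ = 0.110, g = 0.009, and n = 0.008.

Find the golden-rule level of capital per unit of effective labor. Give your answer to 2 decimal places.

The golden rule sets f'(k) = n + g + δ, i.e. α·k^(α−1) = n + g + δ.
So k^(1−α) = α / (n + g + δ) = 0.32 / 0.127 = 2.5197.
k_gold = 2.5197^(1/0.68) ≈ 3.8924

k_gold ≈ 3.89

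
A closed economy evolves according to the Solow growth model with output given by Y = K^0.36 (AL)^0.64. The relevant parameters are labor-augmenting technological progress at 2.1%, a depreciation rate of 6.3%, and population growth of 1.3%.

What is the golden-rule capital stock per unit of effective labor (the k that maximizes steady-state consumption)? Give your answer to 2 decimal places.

k_gold ≈ 7.76

The golden rule sets f'(k) = n + g + δ, i.e. α·k^(α−1) = n + g + δ.
So k^(1−α) = α / (n + g + δ) = 0.36 / 0.097 = 3.7113.
k_gold = 3.7113^(1/0.64) ≈ 7.7604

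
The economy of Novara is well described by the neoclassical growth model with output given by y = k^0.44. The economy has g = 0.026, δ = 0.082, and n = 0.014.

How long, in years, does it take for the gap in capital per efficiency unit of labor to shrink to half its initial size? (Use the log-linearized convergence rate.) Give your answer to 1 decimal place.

Near the steady state the convergence rate is λ = (1 − α)(n + g + δ).
λ = (1 − 0.44) × 0.122 = 0.56 × 0.122 = 0.06832
Half-life = ln 2 / λ = 0.6931 / 0.06832 ≈ 10.14 years

t_½ ≈ 10.1 years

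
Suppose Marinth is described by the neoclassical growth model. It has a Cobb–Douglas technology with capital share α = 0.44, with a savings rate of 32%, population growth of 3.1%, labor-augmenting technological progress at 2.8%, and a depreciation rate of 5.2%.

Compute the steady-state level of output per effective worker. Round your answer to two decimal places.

In steady state, investment equals break-even investment: s·k^α = (n + g + δ)·k.
Rearranging, k^(1−α) = s / (n + g + δ).
k^0.56 = 0.32 / (0.031 + 0.028 + 0.052) = 0.32 / 0.111 = 2.8829
k* = 2.8829^(1/0.56) ≈ 6.6241
y* = (k*)^α = 6.6241^0.44 ≈ 2.2977

y* ≈ 2.30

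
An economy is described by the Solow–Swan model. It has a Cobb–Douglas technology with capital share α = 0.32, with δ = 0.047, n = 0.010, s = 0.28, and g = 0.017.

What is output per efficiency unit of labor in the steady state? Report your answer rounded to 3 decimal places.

y* = 1.871

Steady state requires s·f(k) = (n + g + δ)·k, i.e. s·k^α = (n + g + δ)·k.
Rearranging, k^(1−α) = s / (n + g + δ).
k^0.68 = 0.28 / (0.010 + 0.017 + 0.047) = 0.28 / 0.074 = 3.7838
k* = 3.7838^(1/0.68) ≈ 7.0777
y* = (k*)^α = 7.0777^0.32 ≈ 1.8705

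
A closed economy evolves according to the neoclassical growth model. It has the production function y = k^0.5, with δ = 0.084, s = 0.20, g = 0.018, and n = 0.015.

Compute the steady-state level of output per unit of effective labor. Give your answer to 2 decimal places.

y* ≈ 1.71

At the steady state, Δk = 0, so s·k^α = (n + g + δ)·k.
Dividing both sides by k: k^(1−α) = s / (n + g + δ).
k^0.5 = 0.20 / (0.015 + 0.018 + 0.084) = 0.20 / 0.117 = 1.7094
k* = 1.7094^(1/0.5) ≈ 2.9220
y* = (k*)^α = 2.9220^0.5 ≈ 1.7094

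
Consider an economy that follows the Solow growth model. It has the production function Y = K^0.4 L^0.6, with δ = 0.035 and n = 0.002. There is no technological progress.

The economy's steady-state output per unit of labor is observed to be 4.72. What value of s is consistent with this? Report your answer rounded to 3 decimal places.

In steady state, investment equals break-even investment: s·k^α = (n + δ)·k.
Since y* = [s/(n + δ)]^(α/(1−α)), we have s/(n + δ) = (y*)^((1−α)/α) = 4.72^1.5 = 10.2545.
Therefore s = 10.2545 × (n + δ) = 10.2545 × 0.037 = 0.3794.

s ≈ 0.379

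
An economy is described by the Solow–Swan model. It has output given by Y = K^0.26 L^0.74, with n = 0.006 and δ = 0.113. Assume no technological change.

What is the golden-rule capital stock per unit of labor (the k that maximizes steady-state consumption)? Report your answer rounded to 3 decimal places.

The golden rule sets f'(k) = n + δ, i.e. α·k^(α−1) = n + δ.
So k^(1−α) = α / (n + δ) = 0.26 / 0.119 = 2.1849.
k_gold = 2.1849^(1/0.74) ≈ 2.8754

k_gold ≈ 2.875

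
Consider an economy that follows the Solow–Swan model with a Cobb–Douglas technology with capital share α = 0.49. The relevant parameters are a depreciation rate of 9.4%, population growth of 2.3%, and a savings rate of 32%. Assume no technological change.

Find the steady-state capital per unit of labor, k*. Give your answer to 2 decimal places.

In steady state, investment equals break-even investment: s·k^α = (n + δ)·k.
Dividing both sides by k: k^(1−α) = s / (n + δ).
k^0.51 = 0.32 / (0.023 + 0.094) = 0.32 / 0.117 = 2.7350
k* = 2.7350^(1/0.51) ≈ 7.1908

k* = 7.19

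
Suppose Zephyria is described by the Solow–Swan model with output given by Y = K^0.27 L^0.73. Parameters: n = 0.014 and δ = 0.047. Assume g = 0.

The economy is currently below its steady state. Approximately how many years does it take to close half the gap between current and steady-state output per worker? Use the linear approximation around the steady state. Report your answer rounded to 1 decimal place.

Near the steady state the convergence rate is λ = (1 − α)(n + δ).
λ = (1 − 0.27) × 0.061 = 0.73 × 0.061 = 0.04453
Half-life = ln 2 / λ = 0.6931 / 0.04453 ≈ 15.56 years

about 15.6 years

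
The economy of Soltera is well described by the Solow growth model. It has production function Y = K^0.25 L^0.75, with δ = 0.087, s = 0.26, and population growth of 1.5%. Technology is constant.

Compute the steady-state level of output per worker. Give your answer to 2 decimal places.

At the steady state, Δk = 0, so s·k^α = (n + δ)·k.
Dividing both sides by k: k^(1−α) = s / (n + δ).
k^0.75 = 0.26 / (0.015 + 0.087) = 0.26 / 0.102 = 2.5490
k* = 2.5490^(1/0.75) ≈ 3.4820
y* = (k*)^α = 3.4820^0.25 ≈ 1.3660

y* ≈ 1.37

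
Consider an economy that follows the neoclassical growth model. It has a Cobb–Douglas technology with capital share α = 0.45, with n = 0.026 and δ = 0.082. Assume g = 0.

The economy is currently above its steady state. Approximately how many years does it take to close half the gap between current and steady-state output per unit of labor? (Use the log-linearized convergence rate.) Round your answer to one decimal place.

Near the steady state the convergence rate is λ = (1 − α)(n + δ).
λ = (1 − 0.45) × 0.108 = 0.55 × 0.108 = 0.0594
Half-life = ln 2 / λ = 0.6931 / 0.0594 ≈ 11.67 years

t_½ ≈ 11.7 years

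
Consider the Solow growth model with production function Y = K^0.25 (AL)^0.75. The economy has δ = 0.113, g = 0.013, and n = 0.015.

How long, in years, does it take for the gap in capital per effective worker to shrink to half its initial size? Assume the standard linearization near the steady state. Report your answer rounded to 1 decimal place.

Near the steady state the convergence rate is λ = (1 − α)(n + g + δ).
λ = (1 − 0.25) × 0.141 = 0.75 × 0.141 = 0.10575
Half-life = ln 2 / λ = 0.6931 / 0.10575 ≈ 6.55 years

t_½ ≈ 6.6 years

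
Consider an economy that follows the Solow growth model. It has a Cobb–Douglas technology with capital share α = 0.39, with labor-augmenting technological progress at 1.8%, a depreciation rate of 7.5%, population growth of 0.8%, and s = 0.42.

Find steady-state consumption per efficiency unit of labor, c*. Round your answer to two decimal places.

c* ≈ 1.44

Steady state requires s·f(k) = (n + g + δ)·k, i.e. s·k^α = (n + g + δ)·k.
Dividing both sides by k: k^(1−α) = s / (n + g + δ).
k^0.61 = 0.42 / (0.008 + 0.018 + 0.075) = 0.42 / 0.101 = 4.1584
k* = 4.1584^(1/0.61) ≈ 10.3427
y* = (k*)^α = 10.3427^0.39 ≈ 2.4872
c* = (1 − s)·y* = (1 − 0.42) × 2.4872 ≈ 1.4426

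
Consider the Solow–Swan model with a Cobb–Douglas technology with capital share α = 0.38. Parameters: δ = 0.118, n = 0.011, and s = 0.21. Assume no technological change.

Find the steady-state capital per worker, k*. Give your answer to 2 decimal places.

k* ≈ 2.19

Steady state requires s·f(k) = (n + δ)·k, i.e. s·k^α = (n + δ)·k.
Rearranging, k^(1−α) = s / (n + δ).
k^0.62 = 0.21 / (0.011 + 0.118) = 0.21 / 0.129 = 1.6279
k* = 1.6279^(1/0.62) ≈ 2.1945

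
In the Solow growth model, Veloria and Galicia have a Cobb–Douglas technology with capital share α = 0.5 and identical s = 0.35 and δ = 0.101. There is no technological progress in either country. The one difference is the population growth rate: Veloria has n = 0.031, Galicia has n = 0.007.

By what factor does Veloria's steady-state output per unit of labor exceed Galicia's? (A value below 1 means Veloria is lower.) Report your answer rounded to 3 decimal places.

Steady-state y* = [s/(n + δ)]^(α/(1−α)), so the ratio is [ (s_V/(n + δ)_V) / (s_G/(n + δ)_G) ]^1.
s_V/(n + δ)_V = 0.35/0.132 = 2.6515; s_G/(n + δ)_G = 0.35/0.108 = 3.2407.
Ratio = (2.6515/3.2407)^1 = 0.8182^1 ≈ 0.8182

ratio ≈ 0.818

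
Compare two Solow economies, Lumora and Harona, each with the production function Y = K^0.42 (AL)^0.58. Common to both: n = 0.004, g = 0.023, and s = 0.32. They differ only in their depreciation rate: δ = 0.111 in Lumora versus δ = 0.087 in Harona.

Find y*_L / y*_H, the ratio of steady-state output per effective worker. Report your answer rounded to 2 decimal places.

ratio ≈ 0.87

Steady-state y* = [s/(n + g + δ)]^(α/(1−α)), so the ratio is [ (s_L/(n + g + δ)_L) / (s_H/(n + g + δ)_H) ]^0.7241.
s_L/(n + g + δ)_L = 0.32/0.138 = 2.3188; s_H/(n + g + δ)_H = 0.32/0.114 = 2.8070.
Ratio = (2.3188/2.8070)^0.7241 = 0.8261^0.7241 ≈ 0.8708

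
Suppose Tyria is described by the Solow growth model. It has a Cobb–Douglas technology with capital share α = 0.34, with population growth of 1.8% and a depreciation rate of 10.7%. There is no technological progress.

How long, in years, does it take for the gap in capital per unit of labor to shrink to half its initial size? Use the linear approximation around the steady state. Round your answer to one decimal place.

Near the steady state the convergence rate is λ = (1 − α)(n + δ).
λ = (1 − 0.34) × 0.125 = 0.66 × 0.125 = 0.0825
Half-life = ln 2 / λ = 0.6931 / 0.0825 ≈ 8.40 years

t_½ ≈ 8.4 years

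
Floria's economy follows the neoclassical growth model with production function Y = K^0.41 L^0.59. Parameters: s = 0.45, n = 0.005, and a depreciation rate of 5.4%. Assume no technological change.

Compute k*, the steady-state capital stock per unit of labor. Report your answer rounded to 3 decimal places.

In steady state, investment equals break-even investment: s·k^α = (n + δ)·k.
Dividing both sides by k: k^(1−α) = s / (n + δ).
k^0.59 = 0.45 / (0.005 + 0.054) = 0.45 / 0.059 = 7.6271
k* = 7.6271^(1/0.59) ≈ 31.2986

k* = 31.299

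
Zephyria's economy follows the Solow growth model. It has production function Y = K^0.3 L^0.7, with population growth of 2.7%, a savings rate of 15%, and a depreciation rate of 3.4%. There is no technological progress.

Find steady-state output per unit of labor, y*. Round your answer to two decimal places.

Steady state requires s·f(k) = (n + δ)·k, i.e. s·k^α = (n + δ)·k.
Dividing both sides by k: k^(1−α) = s / (n + δ).
k^0.7 = 0.15 / (0.027 + 0.034) = 0.15 / 0.061 = 2.4590
k* = 2.4590^(1/0.7) ≈ 3.6160
y* = (k*)^α = 3.6160^0.3 ≈ 1.4705

y* ≈ 1.47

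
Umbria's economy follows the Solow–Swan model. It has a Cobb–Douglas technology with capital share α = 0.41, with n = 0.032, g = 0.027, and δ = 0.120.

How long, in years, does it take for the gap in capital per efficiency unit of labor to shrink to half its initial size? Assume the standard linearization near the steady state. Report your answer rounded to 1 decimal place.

Near the steady state the convergence rate is λ = (1 − α)(n + g + δ).
λ = (1 − 0.41) × 0.179 = 0.59 × 0.179 = 0.10561
Half-life = ln 2 / λ = 0.6931 / 0.10561 ≈ 6.56 years

t_½ ≈ 6.6 years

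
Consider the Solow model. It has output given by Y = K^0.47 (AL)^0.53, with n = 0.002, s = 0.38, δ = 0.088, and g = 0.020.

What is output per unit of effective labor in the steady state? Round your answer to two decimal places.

y* = 3.00

Steady state requires s·f(k) = (n + g + δ)·k, i.e. s·k^α = (n + g + δ)·k.
Dividing both sides by k: k^(1−α) = s / (n + g + δ).
k^0.53 = 0.38 / (0.002 + 0.020 + 0.088) = 0.38 / 0.110 = 3.4545
k* = 3.4545^(1/0.53) ≈ 10.3710
y* = (k*)^α = 10.3710^0.47 ≈ 3.0022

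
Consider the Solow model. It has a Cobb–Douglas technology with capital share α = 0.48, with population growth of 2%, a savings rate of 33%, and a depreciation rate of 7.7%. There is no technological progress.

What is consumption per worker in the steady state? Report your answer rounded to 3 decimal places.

c* ≈ 2.075

In steady state, investment equals break-even investment: s·k^α = (n + δ)·k.
Rearranging, k^(1−α) = s / (n + δ).
k^0.52 = 0.33 / (0.020 + 0.077) = 0.33 / 0.097 = 3.4021
k* = 3.4021^(1/0.52) ≈ 10.5339
y* = (k*)^α = 10.5339^0.48 ≈ 3.0963
c* = (1 − s)·y* = (1 − 0.33) × 3.0963 ≈ 2.0745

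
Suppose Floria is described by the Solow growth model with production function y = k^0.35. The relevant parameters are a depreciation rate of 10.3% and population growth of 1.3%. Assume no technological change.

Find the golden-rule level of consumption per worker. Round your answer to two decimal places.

c_gold ≈ 1.18

At the golden rule, f'(k) = n + δ, so α·k^(α−1) = n + δ and k_gold = (α/(n + δ))^(1/(1−α)).
k_gold = (0.35/0.116)^(1/0.65) = 3.0172^1.5385 ≈ 5.4685
c_gold = f(k_gold) − (n + δ)·k_gold = 1.8124 − 0.116×5.4685 ≈ 1.1781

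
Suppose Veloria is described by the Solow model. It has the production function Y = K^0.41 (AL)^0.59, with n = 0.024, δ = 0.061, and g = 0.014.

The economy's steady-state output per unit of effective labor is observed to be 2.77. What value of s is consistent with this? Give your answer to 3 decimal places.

In steady state, investment equals break-even investment: s·k^α = (n + g + δ)·k.
Since y* = [s/(n + g + δ)]^(α/(1−α)), we have s/(n + g + δ) = (y*)^((1−α)/α) = 2.77^1.439 = 4.3324.
Therefore s = 4.3324 × (n + g + δ) = 4.3324 × 0.099 = 0.4289.

s ≈ 0.429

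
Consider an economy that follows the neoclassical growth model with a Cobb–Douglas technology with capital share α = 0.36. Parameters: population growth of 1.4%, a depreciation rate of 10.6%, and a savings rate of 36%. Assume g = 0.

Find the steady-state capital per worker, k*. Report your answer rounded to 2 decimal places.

k* ≈ 5.57

In steady state, investment equals break-even investment: s·k^α = (n + δ)·k.
Dividing both sides by k: k^(1−α) = s / (n + δ).
k^0.64 = 0.36 / (0.014 + 0.106) = 0.36 / 0.120 = 3.0000
k* = 3.0000^(1/0.64) ≈ 5.5655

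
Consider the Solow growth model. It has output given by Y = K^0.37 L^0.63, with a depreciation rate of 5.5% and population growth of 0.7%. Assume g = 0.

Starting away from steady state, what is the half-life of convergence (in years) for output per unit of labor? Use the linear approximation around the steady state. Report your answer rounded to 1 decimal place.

Near the steady state the convergence rate is λ = (1 − α)(n + δ).
λ = (1 − 0.37) × 0.062 = 0.63 × 0.062 = 0.03906
Half-life = ln 2 / λ = 0.6931 / 0.03906 ≈ 17.74 years

half-life ≈ 17.7 years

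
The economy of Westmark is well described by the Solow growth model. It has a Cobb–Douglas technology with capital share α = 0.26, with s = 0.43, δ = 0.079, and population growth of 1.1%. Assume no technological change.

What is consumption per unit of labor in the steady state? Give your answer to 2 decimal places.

c* ≈ 0.99

Steady state requires s·f(k) = (n + δ)·k, i.e. s·k^α = (n + δ)·k.
Rearranging, k^(1−α) = s / (n + δ).
k^0.74 = 0.43 / (0.011 + 0.079) = 0.43 / 0.090 = 4.7778
k* = 4.7778^(1/0.74) ≈ 8.2771
y* = (k*)^α = 8.2771^0.26 ≈ 1.7324
c* = (1 − s)·y* = (1 − 0.43) × 1.7324 ≈ 0.9875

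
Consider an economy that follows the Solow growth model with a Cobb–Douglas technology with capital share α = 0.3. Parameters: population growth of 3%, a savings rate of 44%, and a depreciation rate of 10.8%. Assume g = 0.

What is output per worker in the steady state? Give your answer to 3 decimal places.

In steady state, investment equals break-even investment: s·k^α = (n + δ)·k.
Rearranging, k^(1−α) = s / (n + δ).
k^0.7 = 0.44 / (0.030 + 0.108) = 0.44 / 0.138 = 3.1884
k* = 3.1884^(1/0.7) ≈ 5.2407
y* = (k*)^α = 5.2407^0.3 ≈ 1.6437

y* = 1.644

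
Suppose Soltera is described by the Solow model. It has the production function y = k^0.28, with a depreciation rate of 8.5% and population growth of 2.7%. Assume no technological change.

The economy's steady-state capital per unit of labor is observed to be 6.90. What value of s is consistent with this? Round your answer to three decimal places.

In steady state, investment equals break-even investment: s·k^α = (n + δ)·k.
So s / (n + δ) = (k*)^(1−α) = 6.90^0.72 = 4.0176.
Therefore s = 4.0176 × (n + δ) = 4.0176 × 0.112 = 0.4500.

s ≈ 0.450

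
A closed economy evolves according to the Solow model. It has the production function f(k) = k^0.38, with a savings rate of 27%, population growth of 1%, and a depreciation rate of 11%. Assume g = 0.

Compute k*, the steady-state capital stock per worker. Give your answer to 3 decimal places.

k* = 3.699

Steady state requires s·f(k) = (n + δ)·k, i.e. s·k^α = (n + δ)·k.
Rearranging, k^(1−α) = s / (n + δ).
k^0.62 = 0.27 / (0.010 + 0.110) = 0.27 / 0.120 = 2.2500
k* = 2.2500^(1/0.62) ≈ 3.6986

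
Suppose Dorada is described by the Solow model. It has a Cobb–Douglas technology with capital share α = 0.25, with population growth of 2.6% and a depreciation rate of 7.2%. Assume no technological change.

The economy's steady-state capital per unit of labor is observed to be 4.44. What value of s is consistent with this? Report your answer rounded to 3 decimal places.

s ≈ 0.300

At the steady state, Δk = 0, so s·k^α = (n + δ)·k.
So s / (n + δ) = (k*)^(1−α) = 4.44^0.75 = 3.0587.
Therefore s = 3.0587 × (n + δ) = 3.0587 × 0.098 = 0.2998.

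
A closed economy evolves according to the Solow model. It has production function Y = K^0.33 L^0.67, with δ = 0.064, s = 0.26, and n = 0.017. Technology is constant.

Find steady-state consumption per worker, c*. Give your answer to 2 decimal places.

Steady state requires s·f(k) = (n + δ)·k, i.e. s·k^α = (n + δ)·k.
Dividing both sides by k: k^(1−α) = s / (n + δ).
k^0.67 = 0.26 / (0.017 + 0.064) = 0.26 / 0.081 = 3.2099
k* = 3.2099^(1/0.67) ≈ 5.7011
y* = (k*)^α = 5.7011^0.33 ≈ 1.7761
c* = (1 − s)·y* = (1 − 0.26) × 1.7761 ≈ 1.3143

c* = 1.31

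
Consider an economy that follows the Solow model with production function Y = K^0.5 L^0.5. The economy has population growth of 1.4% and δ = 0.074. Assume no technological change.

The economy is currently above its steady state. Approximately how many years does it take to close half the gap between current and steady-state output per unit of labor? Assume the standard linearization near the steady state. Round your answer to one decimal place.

Near the steady state the convergence rate is λ = (1 − α)(n + δ).
λ = (1 − 0.5) × 0.088 = 0.5 × 0.088 = 0.0440
Half-life = ln 2 / λ = 0.6931 / 0.0440 ≈ 15.75 years

t_½ ≈ 15.8 years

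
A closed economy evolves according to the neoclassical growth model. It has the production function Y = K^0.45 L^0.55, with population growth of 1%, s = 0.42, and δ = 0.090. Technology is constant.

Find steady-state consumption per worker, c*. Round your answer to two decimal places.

In steady state, investment equals break-even investment: s·k^α = (n + δ)·k.
Rearranging, k^(1−α) = s / (n + δ).
k^0.55 = 0.42 / (0.010 + 0.090) = 0.42 / 0.100 = 4.2000
k* = 4.2000^(1/0.55) ≈ 13.5888
y* = (k*)^α = 13.5888^0.45 ≈ 3.2354
c* = (1 − s)·y* = (1 − 0.42) × 3.2354 ≈ 1.8765

c* = 1.88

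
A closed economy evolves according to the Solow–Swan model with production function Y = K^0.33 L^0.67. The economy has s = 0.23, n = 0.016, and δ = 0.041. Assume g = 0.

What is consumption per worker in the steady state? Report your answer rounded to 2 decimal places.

c* ≈ 1.53

At the steady state, Δk = 0, so s·k^α = (n + δ)·k.
Dividing both sides by k: k^(1−α) = s / (n + δ).
k^0.67 = 0.23 / (0.016 + 0.041) = 0.23 / 0.057 = 4.0351
k* = 4.0351^(1/0.67) ≈ 8.0216
y* = (k*)^α = 8.0216^0.33 ≈ 1.9880
c* = (1 − s)·y* = (1 − 0.23) × 1.9880 ≈ 1.5308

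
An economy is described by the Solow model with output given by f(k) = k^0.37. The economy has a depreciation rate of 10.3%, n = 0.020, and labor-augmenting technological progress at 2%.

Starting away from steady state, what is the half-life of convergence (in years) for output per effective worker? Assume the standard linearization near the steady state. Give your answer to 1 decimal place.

half-life ≈ 7.7 years

Near the steady state the convergence rate is λ = (1 − α)(n + g + δ).
λ = (1 − 0.37) × 0.143 = 0.63 × 0.143 = 0.09009
Half-life = ln 2 / λ = 0.6931 / 0.09009 ≈ 7.69 years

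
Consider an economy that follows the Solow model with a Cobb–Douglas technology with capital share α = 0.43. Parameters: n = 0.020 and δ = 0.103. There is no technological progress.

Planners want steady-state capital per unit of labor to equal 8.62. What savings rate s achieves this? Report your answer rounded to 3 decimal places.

In steady state, investment equals break-even investment: s·k^α = (n + δ)·k.
So s / (n + δ) = (k*)^(1−α) = 8.62^0.57 = 3.4138.
Therefore s = 3.4138 × (n + δ) = 3.4138 × 0.123 = 0.4199.

s ≈ 0.420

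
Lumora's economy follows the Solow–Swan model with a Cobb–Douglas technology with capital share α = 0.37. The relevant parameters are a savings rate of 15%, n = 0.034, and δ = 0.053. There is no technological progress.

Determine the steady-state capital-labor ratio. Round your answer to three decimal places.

At the steady state, Δk = 0, so s·k^α = (n + δ)·k.
Dividing both sides by k: k^(1−α) = s / (n + δ).
k^0.63 = 0.15 / (0.034 + 0.053) = 0.15 / 0.087 = 1.7241
k* = 1.7241^(1/0.63) ≈ 2.3741

k* = 2.374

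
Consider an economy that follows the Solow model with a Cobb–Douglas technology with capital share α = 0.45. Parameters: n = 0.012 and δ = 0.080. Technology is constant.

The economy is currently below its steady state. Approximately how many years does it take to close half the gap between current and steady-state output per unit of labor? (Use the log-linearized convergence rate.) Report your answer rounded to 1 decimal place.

Near the steady state the convergence rate is λ = (1 − α)(n + δ).
λ = (1 − 0.45) × 0.092 = 0.55 × 0.092 = 0.0506
Half-life = ln 2 / λ = 0.6931 / 0.0506 ≈ 13.70 years

about 13.7 years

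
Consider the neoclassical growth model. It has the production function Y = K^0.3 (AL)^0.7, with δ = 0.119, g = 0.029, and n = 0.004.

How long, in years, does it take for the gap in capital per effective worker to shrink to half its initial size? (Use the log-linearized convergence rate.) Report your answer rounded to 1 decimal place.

Near the steady state the convergence rate is λ = (1 − α)(n + g + δ).
λ = (1 − 0.3) × 0.152 = 0.7 × 0.152 = 0.1064
Half-life = ln 2 / λ = 0.6931 / 0.1064 ≈ 6.51 years

t_½ ≈ 6.5 years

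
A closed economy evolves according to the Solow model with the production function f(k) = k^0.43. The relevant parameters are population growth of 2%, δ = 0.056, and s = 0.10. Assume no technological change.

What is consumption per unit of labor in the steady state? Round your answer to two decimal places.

In steady state, investment equals break-even investment: s·k^α = (n + δ)·k.
Rearranging, k^(1−α) = s / (n + δ).
k^0.57 = 0.10 / (0.020 + 0.056) = 0.10 / 0.076 = 1.3158
k* = 1.3158^(1/0.57) ≈ 1.6185
y* = (k*)^α = 1.6185^0.43 ≈ 1.2300
c* = (1 − s)·y* = (1 − 0.10) × 1.2300 ≈ 1.1070

c* ≈ 1.11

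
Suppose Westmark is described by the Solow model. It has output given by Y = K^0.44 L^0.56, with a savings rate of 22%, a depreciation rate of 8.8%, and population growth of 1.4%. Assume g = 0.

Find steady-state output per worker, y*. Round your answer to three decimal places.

y* ≈ 1.829

In steady state, investment equals break-even investment: s·k^α = (n + δ)·k.
Dividing both sides by k: k^(1−α) = s / (n + δ).
k^0.56 = 0.22 / (0.014 + 0.088) = 0.22 / 0.102 = 2.1569
k* = 2.1569^(1/0.56) ≈ 3.9457
y* = (k*)^α = 3.9457^0.44 ≈ 1.8293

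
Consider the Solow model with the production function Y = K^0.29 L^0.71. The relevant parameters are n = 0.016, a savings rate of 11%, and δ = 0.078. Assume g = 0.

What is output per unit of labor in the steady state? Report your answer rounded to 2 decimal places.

y* ≈ 1.07

Steady state requires s·f(k) = (n + δ)·k, i.e. s·k^α = (n + δ)·k.
Rearranging, k^(1−α) = s / (n + δ).
k^0.71 = 0.11 / (0.016 + 0.078) = 0.11 / 0.094 = 1.1702
k* = 1.1702^(1/0.71) ≈ 1.2478
y* = (k*)^α = 1.2478^0.29 ≈ 1.0663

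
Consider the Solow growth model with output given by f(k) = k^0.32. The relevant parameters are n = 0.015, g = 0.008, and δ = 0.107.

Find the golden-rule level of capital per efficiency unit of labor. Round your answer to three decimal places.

k_gold ≈ 3.761

The golden rule sets f'(k) = n + g + δ, i.e. α·k^(α−1) = n + g + δ.
So k^(1−α) = α / (n + g + δ) = 0.32 / 0.130 = 2.4615.
k_gold = 2.4615^(1/0.68) ≈ 3.7609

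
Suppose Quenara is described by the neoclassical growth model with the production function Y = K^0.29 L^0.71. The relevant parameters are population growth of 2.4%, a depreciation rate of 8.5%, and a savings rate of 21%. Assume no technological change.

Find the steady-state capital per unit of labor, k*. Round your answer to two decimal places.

At the steady state, Δk = 0, so s·k^α = (n + δ)·k.
Rearranging, k^(1−α) = s / (n + δ).
k^0.71 = 0.21 / (0.024 + 0.085) = 0.21 / 0.109 = 1.9266
k* = 1.9266^(1/0.71) ≈ 2.5183

k* ≈ 2.52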